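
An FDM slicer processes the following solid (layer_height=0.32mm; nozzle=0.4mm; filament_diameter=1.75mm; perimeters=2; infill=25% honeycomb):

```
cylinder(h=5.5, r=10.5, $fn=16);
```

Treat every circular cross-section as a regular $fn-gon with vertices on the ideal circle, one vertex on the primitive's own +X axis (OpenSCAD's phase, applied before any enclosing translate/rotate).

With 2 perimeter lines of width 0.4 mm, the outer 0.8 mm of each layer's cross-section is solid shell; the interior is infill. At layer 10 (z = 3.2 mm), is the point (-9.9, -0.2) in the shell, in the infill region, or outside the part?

shell

At z = 3.2 mm: the cylinder: section is a regular 16-gon, circumradius r=10.5. Overall, the cross-section is a single solid region. The nearest boundary edge runs (-10.50, 0.00)→(-9.70, -4.02); distance from the point to it = 0.55 mm. The point is inside the cross-section, 0.55 mm from the nearest boundary — within the 0.8 mm shell band (2 × 0.4).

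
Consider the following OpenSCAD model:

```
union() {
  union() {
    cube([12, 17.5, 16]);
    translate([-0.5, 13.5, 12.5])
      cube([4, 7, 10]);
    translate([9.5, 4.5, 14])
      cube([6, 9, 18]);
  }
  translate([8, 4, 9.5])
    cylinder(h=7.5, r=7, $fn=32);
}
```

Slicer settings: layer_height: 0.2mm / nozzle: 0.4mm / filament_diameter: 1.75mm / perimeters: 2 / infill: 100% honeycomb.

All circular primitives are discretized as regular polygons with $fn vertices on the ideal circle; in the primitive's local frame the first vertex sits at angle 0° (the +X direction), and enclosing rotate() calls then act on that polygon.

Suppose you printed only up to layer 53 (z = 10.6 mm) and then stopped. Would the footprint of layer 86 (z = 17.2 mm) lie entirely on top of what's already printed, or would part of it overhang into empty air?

Compare the two slices. At z = 10.6: the cube is present — its section is the full 12×17.5 rectangle (area 210.00 mm²); the cube at (-0.5, 13.5) is absent (z outside [12.5, 22.5]); the cube at (9.5, 4.5) is absent (z outside [14, 32]); Combining (union): only the 12×17.5 cube is present, so the union is just that shape — area = 210.00 mm²; the cylinder at (8, 4): section is a regular 32-gon, circumradius r=7 (area = (32/2)·7.000²·sin(360°/32) = 152.95 mm²); Taking the union: the regions partially overlap — summed areas 362.95 mm² minus the doubly-counted overlap 106.83 mm² gives 256.12 mm² — area = 256.12 mm². At z = 17.2: the cube is not intersected at this z (z outside [0, 16]); the cube at (-0.5, 13.5) (footprint 4×7) is included at this height (area 28.00 mm²); the 6×9 cube at (9.5, 4.5) contributes its full rectangle (area 54.00 mm²); Combining (union): the 2 present regions are separate (no shared area or edge), so areas and boundary lengths simply add and each stays a separate island — area = 82.00 mm²; the cylinder at (8, 4) does not reach this height (z outside [9.5, 17]); Combining (union): only that combined region is present, so the union is just that shape — area = 82.00 mm². Checking containment: at z = 17.2 the cross-section extends beyond the z = 10.6 cross-section by about 35.05 mm².

part overhangs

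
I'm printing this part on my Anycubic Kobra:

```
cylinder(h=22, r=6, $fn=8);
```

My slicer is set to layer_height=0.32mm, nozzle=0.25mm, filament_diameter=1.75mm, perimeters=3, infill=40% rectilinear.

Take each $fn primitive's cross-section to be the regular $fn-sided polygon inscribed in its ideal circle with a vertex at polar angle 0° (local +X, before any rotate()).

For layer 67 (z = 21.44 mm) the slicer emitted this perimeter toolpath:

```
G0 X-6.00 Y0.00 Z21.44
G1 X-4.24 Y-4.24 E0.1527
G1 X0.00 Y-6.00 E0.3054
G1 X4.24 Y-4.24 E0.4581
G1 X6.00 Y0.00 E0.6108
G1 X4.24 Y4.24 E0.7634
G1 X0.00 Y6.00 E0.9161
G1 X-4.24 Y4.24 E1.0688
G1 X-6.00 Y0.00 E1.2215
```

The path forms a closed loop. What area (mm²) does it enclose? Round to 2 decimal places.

Apply the shoelace formula to the sequence of (X, Y) vertices; enclosed area = 101.76 mm².

101.76 mm²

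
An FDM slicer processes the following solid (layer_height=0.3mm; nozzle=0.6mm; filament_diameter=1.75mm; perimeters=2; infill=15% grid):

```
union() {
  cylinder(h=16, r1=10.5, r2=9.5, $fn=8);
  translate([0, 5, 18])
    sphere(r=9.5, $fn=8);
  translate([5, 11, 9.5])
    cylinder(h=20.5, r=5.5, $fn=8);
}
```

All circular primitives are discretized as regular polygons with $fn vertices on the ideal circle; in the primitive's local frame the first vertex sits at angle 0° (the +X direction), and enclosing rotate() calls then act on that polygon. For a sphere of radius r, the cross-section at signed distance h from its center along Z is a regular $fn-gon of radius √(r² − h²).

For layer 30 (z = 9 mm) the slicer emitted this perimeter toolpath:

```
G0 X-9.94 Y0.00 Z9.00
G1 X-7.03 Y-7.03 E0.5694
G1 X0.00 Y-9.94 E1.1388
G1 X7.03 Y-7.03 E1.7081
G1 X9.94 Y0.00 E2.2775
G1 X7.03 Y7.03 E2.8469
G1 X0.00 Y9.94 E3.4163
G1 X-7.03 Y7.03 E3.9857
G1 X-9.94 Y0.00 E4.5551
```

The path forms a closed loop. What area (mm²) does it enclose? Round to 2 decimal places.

Apply the shoelace formula to the sequence of (X, Y) vertices; enclosed area = 279.51 mm².

279.51 mm²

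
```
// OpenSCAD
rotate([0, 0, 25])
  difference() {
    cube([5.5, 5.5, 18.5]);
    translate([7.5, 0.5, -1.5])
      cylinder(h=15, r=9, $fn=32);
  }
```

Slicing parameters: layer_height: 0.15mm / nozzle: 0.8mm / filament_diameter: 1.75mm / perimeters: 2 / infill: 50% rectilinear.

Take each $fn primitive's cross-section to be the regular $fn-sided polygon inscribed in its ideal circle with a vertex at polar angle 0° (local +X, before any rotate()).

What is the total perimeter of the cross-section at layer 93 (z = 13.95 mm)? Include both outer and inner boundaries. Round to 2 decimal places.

22.00 mm

At z = 13.95 mm: the cube (footprint 5.5×5.5) is included at this height (perimeter 22.00 mm); the cylinder at (7.5, 0.5) is not intersected at this z (z outside [-1.5, 13.5]); Taking the first minus the rest: none of the subtracted shapes is present at this height, so the 5.5×5.5 cube is unchanged — boundary = 22.00 mm; (rotated 25° about Z; rotation is an isometry so areas/perimeters/island counts are preserved). Overall, the cross-section is a single solid region. Total boundary length (outer) = 22.00 mm.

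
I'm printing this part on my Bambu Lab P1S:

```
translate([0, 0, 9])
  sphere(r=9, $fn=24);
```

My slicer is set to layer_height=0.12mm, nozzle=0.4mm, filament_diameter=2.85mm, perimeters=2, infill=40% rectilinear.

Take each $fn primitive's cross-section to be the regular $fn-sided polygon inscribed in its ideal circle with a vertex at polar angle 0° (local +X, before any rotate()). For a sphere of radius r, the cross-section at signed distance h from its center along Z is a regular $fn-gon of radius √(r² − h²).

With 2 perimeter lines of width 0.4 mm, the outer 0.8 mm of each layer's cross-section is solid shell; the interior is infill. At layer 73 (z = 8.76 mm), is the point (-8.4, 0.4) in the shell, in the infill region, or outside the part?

shell

At z = 8.76 mm: the r=9 sphere slices to a regular 24-gon of circumradius 8.997 (√(r²−h²) with h=0.24 from center). Overall, the cross-section is a single solid region. The nearest boundary edge runs (-8.69, 2.33)→(-9.00, 0.00); distance from the point to it = 0.54 mm. The point is inside the cross-section, 0.54 mm from the nearest boundary — within the 0.8 mm shell band (2 × 0.4).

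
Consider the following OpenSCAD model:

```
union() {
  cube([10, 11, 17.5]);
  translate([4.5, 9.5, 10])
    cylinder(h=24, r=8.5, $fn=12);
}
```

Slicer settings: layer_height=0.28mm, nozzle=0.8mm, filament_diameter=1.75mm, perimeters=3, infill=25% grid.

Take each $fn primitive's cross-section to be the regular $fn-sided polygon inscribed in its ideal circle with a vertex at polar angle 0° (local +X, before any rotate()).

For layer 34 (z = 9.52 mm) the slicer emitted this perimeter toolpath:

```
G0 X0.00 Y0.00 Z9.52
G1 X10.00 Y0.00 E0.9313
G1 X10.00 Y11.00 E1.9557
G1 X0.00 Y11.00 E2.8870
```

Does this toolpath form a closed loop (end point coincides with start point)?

Start point (G0): (0.00, 0.00). End point (last G1): the path does not return to the start — open.

no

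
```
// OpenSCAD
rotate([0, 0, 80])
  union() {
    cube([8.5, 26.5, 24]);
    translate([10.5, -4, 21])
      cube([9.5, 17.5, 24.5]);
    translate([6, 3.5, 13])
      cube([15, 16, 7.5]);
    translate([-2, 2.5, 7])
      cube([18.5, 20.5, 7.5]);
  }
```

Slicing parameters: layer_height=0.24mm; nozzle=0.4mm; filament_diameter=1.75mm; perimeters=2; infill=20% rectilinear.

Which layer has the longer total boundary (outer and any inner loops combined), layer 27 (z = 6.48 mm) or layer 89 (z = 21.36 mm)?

layer 89 (z = 21.36 mm)

Layer 27 (z = 6.48): the 8.5×26.5 cube contributes its full rectangle (perimeter 70.00 mm); the cube at (10.5, -4) is not intersected at this z (z outside [21, 45.5]); the cube at (6, 3.5) is absent (z outside [13, 20.5]); the cube at (-2, 2.5) is absent (z outside [7, 14.5]); Taking the union: only the 8.5×26.5 cube is present, so the union is just that shape — boundary = 70.00 mm; (whole slice rotated 80° about Z — lengths, areas and connectivity unchanged). So its perimeter = 70.00 mm. Layer 89 (z = 21.36): the cube (footprint 8.5×26.5) is included at this height (perimeter 70.00 mm); the cube at (10.5, -4) is present — its section is the full 9.5×17.5 rectangle (perimeter 54.00 mm); the cube at (6, 3.5) is not intersected at this z (z outside [13, 20.5]); the cube at (-2, 2.5) is absent (z outside [7, 14.5]); Merging all regions: the 2 present regions are separate (no shared area or edge), so areas and boundary lengths simply add and each stays a separate island — boundary = 124.00 mm; (rotated 80° about Z; rotation is an isometry so areas/perimeters/island counts are preserved). So its perimeter = 124.00 mm. Layer 89 is larger (124.00 vs 70.00 mm).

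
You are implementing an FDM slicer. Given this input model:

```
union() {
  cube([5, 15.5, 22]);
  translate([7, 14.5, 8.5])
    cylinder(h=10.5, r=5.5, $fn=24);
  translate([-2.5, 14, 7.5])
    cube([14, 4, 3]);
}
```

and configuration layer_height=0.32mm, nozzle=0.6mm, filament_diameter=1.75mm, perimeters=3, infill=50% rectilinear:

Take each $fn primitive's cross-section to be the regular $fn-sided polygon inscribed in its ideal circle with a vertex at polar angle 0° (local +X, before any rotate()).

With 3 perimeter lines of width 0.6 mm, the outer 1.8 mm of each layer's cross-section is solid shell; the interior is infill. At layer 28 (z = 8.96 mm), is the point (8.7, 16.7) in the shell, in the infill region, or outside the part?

At z = 8.96 mm: the 5×15.5 cube contributes its full rectangle; the r=5.5 cylinder at (7, 14.5) contributes a regular 24-gon of circumradius 5.5; the cube at (-2.5, 14) is present — its section is the full 14×4 rectangle; Merging all regions: the regions partially overlap (shared area 56.97 mm²), so overlapping operands fuse into one piece — 1 connected region. Overall, the cross-section is a single solid region. The nearest boundary edge runs (9.75, 19.26)→(10.89, 18.39); distance from the point to it = 2.67 mm. The point is inside the cross-section and 2.67 mm from the nearest boundary — more than the 1.8 mm shell width (3 × 0.6), so it's in the infill interior.

infill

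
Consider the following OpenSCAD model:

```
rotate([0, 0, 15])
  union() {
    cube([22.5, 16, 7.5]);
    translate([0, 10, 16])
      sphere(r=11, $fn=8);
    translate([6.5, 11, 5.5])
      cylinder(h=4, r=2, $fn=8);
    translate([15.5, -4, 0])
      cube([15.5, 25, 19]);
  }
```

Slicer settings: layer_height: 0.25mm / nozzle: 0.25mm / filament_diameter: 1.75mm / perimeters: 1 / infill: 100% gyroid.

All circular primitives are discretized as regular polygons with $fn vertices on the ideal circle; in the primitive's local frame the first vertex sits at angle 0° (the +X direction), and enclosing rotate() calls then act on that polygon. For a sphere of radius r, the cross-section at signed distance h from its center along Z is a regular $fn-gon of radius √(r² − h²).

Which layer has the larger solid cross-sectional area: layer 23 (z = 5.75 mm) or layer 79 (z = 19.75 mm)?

layer 23 (z = 5.75 mm)

Layer 23 (z = 5.75): the cube is present — its section is the full 22.5×16 rectangle (area 360.00 mm²); the r=11 sphere at (0, 10) slices to a regular 8-gon of circumradius 3.992 (√(r²−h²) with h=10.25 from center) (area = (8/2)·3.992²·sin(360°/8) = 45.08 mm²); the cylinder at (6.5, 11): section is a regular 8-gon, circumradius r=2 (area = (8/2)·2.000²·sin(360°/8) = 11.31 mm²); the cube at (15.5, -4) (footprint 15.5×25) is included at this height (area 387.50 mm²); Combining (union): the regions partially overlap — summed areas 803.89 mm² minus the doubly-counted overlap 145.85 mm² gives 658.04 mm² — area = 658.04 mm²; (rotated 15° about Z; rotation is an isometry so areas/perimeters/island counts are preserved). So its area = 658.04 mm². Layer 79 (z = 19.75): the cube is absent (z outside [0, 7.5]); the r=11 sphere at (0, 10) contributes a regular 8-gon of circumradius √(11²−3.75²) = 10.341 (area = (8/2)·10.341²·sin(360°/8) = 302.46 mm²); the cylinder at (6.5, 11) is not intersected at this z (z outside [5.5, 9.5]); the cube at (15.5, -4) is absent (z outside [0, 19]); Taking the union: only the r=11 sphere at (0, 10) is present, so the union is just that shape — area = 302.46 mm²; (rotated 15° about Z; rotation is an isometry so areas/perimeters/island counts are preserved). So its area = 302.46 mm². Layer 23 is larger (658.04 vs 302.46 mm²).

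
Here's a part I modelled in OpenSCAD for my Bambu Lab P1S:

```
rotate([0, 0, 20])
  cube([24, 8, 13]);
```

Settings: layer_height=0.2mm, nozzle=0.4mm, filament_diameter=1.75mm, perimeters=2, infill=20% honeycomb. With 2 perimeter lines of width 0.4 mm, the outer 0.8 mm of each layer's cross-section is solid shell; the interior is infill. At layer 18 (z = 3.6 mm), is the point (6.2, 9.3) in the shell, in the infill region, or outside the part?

At z = 3.6 mm: the cube is present — its section is the full 24×8 rectangle; (rotated 20° about Z; rotation is an isometry so areas/perimeters/island counts are preserved). Overall, the cross-section is a single solid region. Undo the 20° rotation: the query point maps to (9.007, 6.619) in the un-rotated model frame. The nearest boundary edge runs (24.00, 8.00)→(0.00, 8.00); distance from the point to it = 1.38 mm. The point is inside the cross-section and 1.38 mm from the nearest boundary — more than the 0.8 mm shell width (2 × 0.4), so it's in the infill interior.

infill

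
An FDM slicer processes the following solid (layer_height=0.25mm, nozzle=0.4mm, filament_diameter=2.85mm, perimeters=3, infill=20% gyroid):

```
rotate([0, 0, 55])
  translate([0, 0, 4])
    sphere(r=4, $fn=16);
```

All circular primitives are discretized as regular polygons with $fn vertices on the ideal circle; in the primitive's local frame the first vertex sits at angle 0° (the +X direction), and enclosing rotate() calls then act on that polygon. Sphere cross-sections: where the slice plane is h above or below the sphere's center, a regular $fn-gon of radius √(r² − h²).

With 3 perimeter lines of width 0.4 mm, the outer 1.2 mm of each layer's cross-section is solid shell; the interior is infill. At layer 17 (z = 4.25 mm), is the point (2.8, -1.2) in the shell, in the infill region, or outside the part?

shell

At z = 4.25 mm: the sphere: section is a regular 16-gon, circumradius = √(r²−h²) = √(4²−0.25²) = 3.992; (whole slice rotated 55° about Z — lengths, areas and connectivity unchanged). Overall, the cross-section is a single solid region. Undo the 55° rotation: the query point maps to (0.623, -2.982) in the un-rotated model frame. The nearest boundary edge runs (-0.00, -3.99)→(1.53, -3.69); distance from the point to it = 0.87 mm. The point is inside the cross-section, 0.87 mm from the nearest boundary — within the 1.2 mm shell band (3 × 0.4).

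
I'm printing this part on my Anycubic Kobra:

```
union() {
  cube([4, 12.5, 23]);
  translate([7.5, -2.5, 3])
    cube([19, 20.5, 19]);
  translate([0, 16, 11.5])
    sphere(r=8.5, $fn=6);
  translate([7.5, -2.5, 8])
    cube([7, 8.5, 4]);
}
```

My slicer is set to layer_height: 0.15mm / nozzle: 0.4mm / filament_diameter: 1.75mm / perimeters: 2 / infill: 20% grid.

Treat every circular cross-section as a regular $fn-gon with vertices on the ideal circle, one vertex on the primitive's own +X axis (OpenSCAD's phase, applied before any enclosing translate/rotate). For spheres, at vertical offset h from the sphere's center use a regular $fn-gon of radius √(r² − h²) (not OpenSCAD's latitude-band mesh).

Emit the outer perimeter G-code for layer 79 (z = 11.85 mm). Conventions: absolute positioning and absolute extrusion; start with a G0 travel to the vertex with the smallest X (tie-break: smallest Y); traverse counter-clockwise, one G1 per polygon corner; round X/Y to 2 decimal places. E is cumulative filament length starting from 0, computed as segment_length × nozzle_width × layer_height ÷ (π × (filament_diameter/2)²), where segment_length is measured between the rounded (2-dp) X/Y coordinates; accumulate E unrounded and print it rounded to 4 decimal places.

At z = 11.85 mm: the 4×12.5 cube contributes its full rectangle; the cube at (7.5, -2.5) is present — its section is the full 19×20.5 rectangle; the r=8.5 sphere at (0, 16) slices to a regular 6-gon of circumradius 8.493 (√(r²−h²) with h=0.35 from center); the cube at (7.5, -2.5) is present — its section is the full 7×8.5 rectangle; Combining (union): the regions partially overlap (shared area 76.63 mm²), so overlapping operands fuse into one piece — 1 connected region. The outline is a single polygon with 15 vertices. Extrusion per mm of travel: 0.4 × 0.15 / (π × 0.875²) = 0.024945. Accumulating E over each segment gives final E = 3.4881.

G0 X-8.49 Y16.00 Z11.85
G1 X-4.25 Y8.65 E0.2117
G1 X0.00 Y8.65 E0.3177
G1 X0.00 Y0.00 E0.5335
G1 X4.00 Y0.00 E0.6332
G1 X4.00 Y8.65 E0.8490
G1 X4.25 Y8.65 E0.8552
G1 X7.50 Y14.28 E1.0174
G1 X7.50 Y-2.50 E1.4360
G1 X26.50 Y-2.50 E1.9099
G1 X26.50 Y18.00 E2.4213
G1 X7.50 Y18.00 E2.8953
G1 X7.50 Y17.72 E2.9023
G1 X4.25 Y23.35 E3.0644
G1 X-4.25 Y23.35 E3.2765
G1 X-8.49 Y16.00 E3.4881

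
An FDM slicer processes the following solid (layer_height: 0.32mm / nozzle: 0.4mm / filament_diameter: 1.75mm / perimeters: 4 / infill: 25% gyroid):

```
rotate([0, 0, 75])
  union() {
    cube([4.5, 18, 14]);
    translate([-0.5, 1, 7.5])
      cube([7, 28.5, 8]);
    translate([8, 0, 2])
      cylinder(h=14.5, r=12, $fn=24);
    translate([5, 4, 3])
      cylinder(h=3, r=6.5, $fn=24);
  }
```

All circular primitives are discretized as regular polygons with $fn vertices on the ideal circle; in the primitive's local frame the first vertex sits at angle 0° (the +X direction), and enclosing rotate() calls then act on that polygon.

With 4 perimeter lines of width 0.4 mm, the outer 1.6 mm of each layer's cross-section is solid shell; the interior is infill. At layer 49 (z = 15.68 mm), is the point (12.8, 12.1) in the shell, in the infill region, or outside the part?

shell

At z = 15.68 mm: the cube is absent (z outside [0, 14]); the cube at (-0.5, 1) is not intersected at this z (z outside [7.5, 15.5]); the r=12 cylinder at (8, 0) contributes a regular 24-gon of circumradius 12; the cylinder at (5, 4) is absent (z outside [3, 6]); Taking the union: only the r=12 cylinder at (8, 0) is present, so the union is just that shape — 1 connected region; (whole slice rotated 75° about Z — lengths, areas and connectivity unchanged). Overall, the cross-section is a single solid region. Undo the 75° rotation: the query point maps to (15.001, -9.232) in the un-rotated model frame. The nearest boundary edge runs (14.00, -10.39)→(16.49, -8.49); distance from the point to it = 0.31 mm. The point is inside the cross-section, 0.31 mm from the nearest boundary — within the 1.6 mm shell band (4 × 0.4).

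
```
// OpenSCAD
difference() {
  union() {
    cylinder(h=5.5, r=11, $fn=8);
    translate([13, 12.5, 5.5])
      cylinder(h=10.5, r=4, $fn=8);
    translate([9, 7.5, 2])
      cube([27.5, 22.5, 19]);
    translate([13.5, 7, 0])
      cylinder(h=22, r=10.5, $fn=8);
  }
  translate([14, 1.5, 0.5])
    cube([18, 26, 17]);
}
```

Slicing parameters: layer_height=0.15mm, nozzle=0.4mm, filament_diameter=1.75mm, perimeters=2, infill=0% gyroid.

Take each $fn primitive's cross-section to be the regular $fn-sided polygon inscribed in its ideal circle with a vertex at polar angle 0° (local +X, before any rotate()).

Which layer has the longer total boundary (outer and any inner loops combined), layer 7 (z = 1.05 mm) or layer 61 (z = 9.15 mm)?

Layer 7 (z = 1.05): the r=11 cylinder gives a regular 8-gon of circumradius 11 (constant along its height) (perimeter = 2·8·11.000·sin(180°/8) = 67.35 mm); the cylinder at (13, 12.5) is absent (z outside [5.5, 16]); the cube at (9, 7.5) is not intersected at this z (z outside [2, 21]); the r=10.5 cylinder at (13.5, 7) contributes a regular 8-gon of circumradius 10.5 (perimeter = 2·8·10.500·sin(180°/8) = 64.29 mm); Combining (union): the regions partially overlap (shared area 49.01 mm²), so the edge portions inside another operand are dropped and the merged outline is re-measured after clipping — boundary = 101.86 mm; the cube at (14, 1.5) is present — its section is the full 18×26 rectangle (perimeter 88.00 mm); Taking the first minus the rest: starting from the result so far, the 18×26 cube at (14, 1.5) partially overlaps it — only the 121.50 mm² overlap (of its 468.00 mm²) is removed, clipping the outline — boundary = 103.89 mm. So its perimeter = 103.89 mm. Layer 61 (z = 9.15): the cylinder is not intersected at this z (z outside [0, 5.5]); the cylinder at (13, 12.5): section is a regular 8-gon, circumradius r=4 (perimeter = 2·8·4.000·sin(180°/8) = 24.49 mm); the cube at (9, 7.5) is present — its section is the full 27.5×22.5 rectangle (perimeter 100.00 mm); the r=10.5 cylinder at (13.5, 7) gives a regular 8-gon of circumradius 10.5 (constant along its height) (perimeter = 2·8·10.500·sin(180°/8) = 64.29 mm); Taking the union: the regions partially overlap (shared area 158.82 mm²), so the edge portions inside another operand are dropped and the merged outline is re-measured after clipping — boundary = 120.96 mm; the cube at (14, 1.5) is present — its section is the full 18×26 rectangle (perimeter 88.00 mm); After the difference (first − rest): starting from the result so far, the 18×26 cube at (14, 1.5) partially overlaps it — only the 413.68 mm² overlap (of its 468.00 mm²) is removed, clipping the outline — boundary = 177.98 mm. So its perimeter = 177.98 mm. Layer 61 is larger (177.98 vs 103.89 mm).

layer 61 (z = 9.15 mm)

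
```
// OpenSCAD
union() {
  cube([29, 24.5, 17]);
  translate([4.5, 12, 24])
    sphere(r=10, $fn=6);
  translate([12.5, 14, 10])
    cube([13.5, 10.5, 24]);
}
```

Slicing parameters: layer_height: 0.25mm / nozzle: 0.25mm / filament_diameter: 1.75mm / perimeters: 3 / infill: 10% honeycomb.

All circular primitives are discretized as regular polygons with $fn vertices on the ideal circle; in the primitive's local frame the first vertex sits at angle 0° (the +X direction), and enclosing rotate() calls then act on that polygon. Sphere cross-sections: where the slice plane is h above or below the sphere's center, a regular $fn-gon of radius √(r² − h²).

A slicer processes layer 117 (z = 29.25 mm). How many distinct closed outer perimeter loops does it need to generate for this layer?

At z = 29.25 mm: the cube is not intersected at this z (z outside [0, 17]); the sphere at (4.5, 12): section is a regular 6-gon, circumradius = √(r²−h²) = √(10²−5.25²) = 8.511; the cube at (12.5, 14) (footprint 13.5×10.5) is included at this height; Taking the union: the 2 present regions are separate (no shared area or edge), so areas and boundary lengths simply add and each stays a separate island — 2 connected regions. The result has 2 disconnected regions.

2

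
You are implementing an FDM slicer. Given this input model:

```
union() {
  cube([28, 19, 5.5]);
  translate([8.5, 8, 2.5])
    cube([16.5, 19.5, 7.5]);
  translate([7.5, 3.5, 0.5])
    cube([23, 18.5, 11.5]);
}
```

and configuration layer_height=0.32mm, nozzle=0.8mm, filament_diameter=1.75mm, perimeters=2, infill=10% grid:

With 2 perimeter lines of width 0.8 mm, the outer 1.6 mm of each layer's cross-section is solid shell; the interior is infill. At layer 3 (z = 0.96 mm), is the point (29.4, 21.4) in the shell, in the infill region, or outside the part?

shell

At z = 0.96 mm: the cube (footprint 28×19) is included at this height; the cube at (8.5, 8) does not reach this height (z outside [2.5, 10]); the cube at (7.5, 3.5) (footprint 23×18.5) is included at this height; Merging all regions: the regions partially overlap (shared area 317.75 mm²), so overlapping operands fuse into one piece — 1 connected region. Overall, the cross-section is a single solid region. The nearest boundary edge runs (7.50, 22.00)→(30.50, 22.00); distance from the point to it = 0.60 mm. The point is inside the cross-section, 0.60 mm from the nearest boundary — within the 1.6 mm shell band (2 × 0.8).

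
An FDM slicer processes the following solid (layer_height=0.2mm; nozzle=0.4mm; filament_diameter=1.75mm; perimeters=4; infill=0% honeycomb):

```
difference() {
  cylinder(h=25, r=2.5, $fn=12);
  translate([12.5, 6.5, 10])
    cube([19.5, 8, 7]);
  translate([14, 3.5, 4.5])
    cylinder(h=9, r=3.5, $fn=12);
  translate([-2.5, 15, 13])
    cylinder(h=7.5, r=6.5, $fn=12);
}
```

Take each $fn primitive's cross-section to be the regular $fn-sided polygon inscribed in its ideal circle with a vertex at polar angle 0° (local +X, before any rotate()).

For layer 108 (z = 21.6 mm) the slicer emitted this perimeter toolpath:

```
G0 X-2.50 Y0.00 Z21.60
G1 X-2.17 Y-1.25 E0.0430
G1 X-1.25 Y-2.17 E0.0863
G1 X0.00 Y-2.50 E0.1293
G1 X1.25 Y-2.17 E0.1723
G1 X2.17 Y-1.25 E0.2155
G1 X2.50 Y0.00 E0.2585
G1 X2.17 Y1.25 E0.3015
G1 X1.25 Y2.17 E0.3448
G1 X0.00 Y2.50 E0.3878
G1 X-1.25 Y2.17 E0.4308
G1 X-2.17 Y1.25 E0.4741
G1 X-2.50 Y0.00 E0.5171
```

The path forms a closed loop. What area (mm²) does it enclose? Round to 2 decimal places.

18.79 mm²

Apply the shoelace formula to the sequence of (X, Y) vertices; enclosed area = 18.79 mm².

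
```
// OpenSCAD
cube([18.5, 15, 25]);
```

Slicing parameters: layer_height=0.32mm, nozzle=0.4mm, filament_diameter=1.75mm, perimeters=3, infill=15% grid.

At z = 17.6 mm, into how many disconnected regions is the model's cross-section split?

1

At z = 17.6 mm: the 18.5×15 cube contributes its full rectangle. The result has 1 disconnected region.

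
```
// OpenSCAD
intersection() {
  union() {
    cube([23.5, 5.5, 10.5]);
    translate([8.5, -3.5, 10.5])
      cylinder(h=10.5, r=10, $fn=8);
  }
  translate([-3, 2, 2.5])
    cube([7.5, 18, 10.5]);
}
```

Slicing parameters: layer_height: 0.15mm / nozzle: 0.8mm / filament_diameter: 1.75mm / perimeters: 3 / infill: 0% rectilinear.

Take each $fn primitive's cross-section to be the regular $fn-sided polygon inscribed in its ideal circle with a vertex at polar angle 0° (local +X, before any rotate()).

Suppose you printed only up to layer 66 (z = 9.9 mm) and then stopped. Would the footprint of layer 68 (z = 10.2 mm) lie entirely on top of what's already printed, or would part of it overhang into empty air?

entirely on top

Compare the two slices. At z = 9.9: the cube (footprint 23.5×5.5) is included at this height (area 129.25 mm²); the cylinder at (8.5, -3.5) is absent (z outside [10.5, 21]); Taking the union: only the 23.5×5.5 cube is present, so the union is just that shape — area = 129.25 mm²; the 7.5×18 cube at (-3, 2) contributes its full rectangle (area 135.00 mm²); Keeping only the common overlap: the 7.5×18 cube at (-3, 2) partially overlaps that combined region; clipping to the common part keeps 15.75 mm² — area = 15.75 mm². At z = 10.2: the cube (footprint 23.5×5.5) is included at this height (area 129.25 mm²); the cylinder at (8.5, -3.5) does not reach this height (z outside [10.5, 21]); Combining (union): only the 23.5×5.5 cube is present, so the union is just that shape — area = 129.25 mm²; the cube at (-3, 2) (footprint 7.5×18) is included at this height (area 135.00 mm²); Taking the intersection: the 7.5×18 cube at (-3, 2) partially overlaps that combined region; clipping to the common part keeps 15.75 mm² — area = 15.75 mm². Checking containment: the cross-section at z = 10.2 is a subset of the cross-section at z = 9.9.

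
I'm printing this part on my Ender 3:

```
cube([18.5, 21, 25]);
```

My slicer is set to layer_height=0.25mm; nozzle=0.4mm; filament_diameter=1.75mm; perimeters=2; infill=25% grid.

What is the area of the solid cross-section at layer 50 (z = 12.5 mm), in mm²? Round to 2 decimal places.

388.50 mm²

At z = 12.5 mm: the 18.5×21 cube contributes its full rectangle (area 388.50 mm²). Overall, the cross-section is a single solid region. Net area = 388.50 mm².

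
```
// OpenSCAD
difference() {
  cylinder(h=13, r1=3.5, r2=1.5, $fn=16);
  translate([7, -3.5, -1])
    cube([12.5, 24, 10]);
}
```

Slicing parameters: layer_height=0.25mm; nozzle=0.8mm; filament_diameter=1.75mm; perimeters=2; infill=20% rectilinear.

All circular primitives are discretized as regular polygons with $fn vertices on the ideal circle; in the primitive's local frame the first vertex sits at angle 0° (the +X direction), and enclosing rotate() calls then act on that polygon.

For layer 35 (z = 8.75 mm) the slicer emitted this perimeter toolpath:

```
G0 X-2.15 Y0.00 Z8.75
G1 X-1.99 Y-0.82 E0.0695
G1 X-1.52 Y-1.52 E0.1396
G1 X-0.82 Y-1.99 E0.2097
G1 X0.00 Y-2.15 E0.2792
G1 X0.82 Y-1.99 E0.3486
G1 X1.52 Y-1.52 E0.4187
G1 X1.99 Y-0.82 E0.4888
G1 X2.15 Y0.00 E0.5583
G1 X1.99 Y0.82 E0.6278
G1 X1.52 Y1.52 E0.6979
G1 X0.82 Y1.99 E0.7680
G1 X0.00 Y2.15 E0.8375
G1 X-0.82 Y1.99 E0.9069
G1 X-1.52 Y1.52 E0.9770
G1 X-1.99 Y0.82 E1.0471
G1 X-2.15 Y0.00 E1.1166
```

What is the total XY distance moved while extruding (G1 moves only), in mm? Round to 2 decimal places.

Sum the Euclidean lengths of each G1 segment: total = 13.43 mm.

13.43 mm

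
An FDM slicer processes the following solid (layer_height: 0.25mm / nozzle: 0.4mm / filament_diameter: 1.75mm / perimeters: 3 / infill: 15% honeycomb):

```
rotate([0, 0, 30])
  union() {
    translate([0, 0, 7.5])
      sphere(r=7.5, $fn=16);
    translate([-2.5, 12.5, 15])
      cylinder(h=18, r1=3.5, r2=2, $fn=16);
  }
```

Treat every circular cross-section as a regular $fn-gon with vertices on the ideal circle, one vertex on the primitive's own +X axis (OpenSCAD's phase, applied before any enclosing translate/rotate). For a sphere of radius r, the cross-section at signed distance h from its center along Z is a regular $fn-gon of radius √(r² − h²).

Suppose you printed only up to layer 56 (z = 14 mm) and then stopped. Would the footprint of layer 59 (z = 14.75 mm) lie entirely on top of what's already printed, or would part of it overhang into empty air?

Compare the two slices. At z = 14: the r=7.5 sphere contributes a regular 16-gon of circumradius √(7.5²−6.5²) = 3.742 (area = (16/2)·3.742²·sin(360°/16) = 42.86 mm²); the cone at (-2.5, 12.5) does not reach this height (z outside [15, 33]); Taking the union: only the r=7.5 sphere is present, so the union is just that shape — area = 42.86 mm²; (whole slice rotated 30° about Z — lengths, areas and connectivity unchanged). At z = 14.75: the r=7.5 sphere slices to a regular 16-gon of circumradius 1.920 (√(r²−h²) with h=7.25 from center) (area = (16/2)·1.920²·sin(360°/16) = 11.29 mm²); the cone at (-2.5, 12.5) is absent (z outside [15, 33]); Combining (union): only the r=7.5 sphere is present, so the union is just that shape — area = 11.29 mm²; (whole slice rotated 30° about Z — lengths, areas and connectivity unchanged). Checking containment: the cross-section at z = 14.75 is a subset of the cross-section at z = 14.

entirely on top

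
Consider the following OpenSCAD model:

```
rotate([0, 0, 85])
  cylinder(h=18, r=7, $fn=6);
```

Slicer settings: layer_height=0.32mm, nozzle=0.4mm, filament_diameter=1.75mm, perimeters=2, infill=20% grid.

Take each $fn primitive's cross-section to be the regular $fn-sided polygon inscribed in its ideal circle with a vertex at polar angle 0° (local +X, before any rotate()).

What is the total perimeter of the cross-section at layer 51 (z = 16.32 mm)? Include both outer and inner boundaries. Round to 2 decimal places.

42.00 mm

At z = 16.32 mm: the r=7 cylinder contributes a regular 6-gon of circumradius 7 (perimeter = 2·6·7.000·sin(180°/6) = 42.00 mm); (rotated 85° about Z; rotation is an isometry so areas/perimeters/island counts are preserved). Overall, the cross-section is a single solid region. Total boundary length (outer) = 42.00 mm.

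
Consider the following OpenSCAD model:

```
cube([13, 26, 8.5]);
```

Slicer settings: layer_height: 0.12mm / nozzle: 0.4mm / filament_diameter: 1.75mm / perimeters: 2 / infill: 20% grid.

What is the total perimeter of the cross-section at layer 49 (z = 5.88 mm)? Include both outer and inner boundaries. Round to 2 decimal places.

At z = 5.88 mm: the cube (footprint 13×26) is included at this height (perimeter 78.00 mm). Overall, the cross-section is a single solid region. Total boundary length (outer) = 78.00 mm.

78.00 mm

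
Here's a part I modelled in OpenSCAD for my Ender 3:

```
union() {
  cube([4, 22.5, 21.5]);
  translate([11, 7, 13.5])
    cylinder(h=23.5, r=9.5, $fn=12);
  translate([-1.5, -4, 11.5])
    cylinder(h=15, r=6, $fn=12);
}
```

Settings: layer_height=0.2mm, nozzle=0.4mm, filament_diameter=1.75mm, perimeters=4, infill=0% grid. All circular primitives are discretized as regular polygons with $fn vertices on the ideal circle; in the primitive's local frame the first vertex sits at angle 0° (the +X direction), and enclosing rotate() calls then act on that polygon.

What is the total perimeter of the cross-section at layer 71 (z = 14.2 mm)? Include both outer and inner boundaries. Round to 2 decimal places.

At z = 14.2 mm: the cube (footprint 4×22.5) is included at this height (perimeter 53.00 mm); the cylinder at (11, 7): section is a regular 12-gon, circumradius r=9.5 (perimeter = 2·12·9.500·sin(180°/12) = 59.01 mm); the cylinder at (-1.5, -4): section is a regular 12-gon, circumradius r=6 (perimeter = 2·12·6.000·sin(180°/12) = 37.27 mm); Taking the union: the regions partially overlap (shared area 22.02 mm²), so the edge portions inside another operand are dropped and the merged outline is re-measured after clipping — boundary = 116.48 mm. Overall, the cross-section is a single solid region. Total boundary length (outer) = 116.48 mm.

116.48 mm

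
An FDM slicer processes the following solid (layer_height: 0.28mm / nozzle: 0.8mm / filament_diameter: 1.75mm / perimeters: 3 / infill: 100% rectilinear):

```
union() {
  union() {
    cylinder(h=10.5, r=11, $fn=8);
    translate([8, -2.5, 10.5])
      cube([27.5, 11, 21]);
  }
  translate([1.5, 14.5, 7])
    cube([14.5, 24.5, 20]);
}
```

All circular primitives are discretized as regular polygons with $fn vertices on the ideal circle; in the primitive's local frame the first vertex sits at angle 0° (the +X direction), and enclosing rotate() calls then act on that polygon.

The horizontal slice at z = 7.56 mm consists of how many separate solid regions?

2

At z = 7.56 mm: the r=11 cylinder contributes a regular 8-gon of circumradius 11; the cube at (8, -2.5) does not reach this height (z outside [10.5, 31.5]); Merging all regions: only the r=11 cylinder is present, so the union is just that shape — 1 connected region; the 14.5×24.5 cube at (1.5, 14.5) contributes its full rectangle; Combining (union): the 2 present regions are separate (no shared area or edge), so areas and boundary lengths simply add and each stays a separate island — 2 connected regions. The result has 2 disconnected regions.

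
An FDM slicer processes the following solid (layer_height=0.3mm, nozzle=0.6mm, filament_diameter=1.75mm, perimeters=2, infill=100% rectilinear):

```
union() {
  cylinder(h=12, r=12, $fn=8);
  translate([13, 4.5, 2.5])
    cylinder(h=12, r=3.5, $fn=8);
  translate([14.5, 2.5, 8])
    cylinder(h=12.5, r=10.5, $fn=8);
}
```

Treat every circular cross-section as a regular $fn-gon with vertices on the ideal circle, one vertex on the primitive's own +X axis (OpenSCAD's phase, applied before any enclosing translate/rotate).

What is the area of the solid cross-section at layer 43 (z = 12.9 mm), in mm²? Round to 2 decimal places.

At z = 12.9 mm: the cylinder is not intersected at this z (z outside [0, 12]); the cylinder at (13, 4.5): section is a regular 8-gon, circumradius r=3.5 (area = (8/2)·3.500²·sin(360°/8) = 34.65 mm²); the cylinder at (14.5, 2.5): section is a regular 8-gon, circumradius r=10.5 (area = (8/2)·10.500²·sin(360°/8) = 311.83 mm²); Combining (union): the r=3.5 cylinder at (13, 4.5) lies entirely inside the r=10.5 cylinder at (14.5, 2.5), so the union is just the r=10.5 cylinder at (14.5, 2.5) — area = 311.83 mm². Overall, the cross-section is a single solid region. Net area = 311.83 mm².

311.83 mm²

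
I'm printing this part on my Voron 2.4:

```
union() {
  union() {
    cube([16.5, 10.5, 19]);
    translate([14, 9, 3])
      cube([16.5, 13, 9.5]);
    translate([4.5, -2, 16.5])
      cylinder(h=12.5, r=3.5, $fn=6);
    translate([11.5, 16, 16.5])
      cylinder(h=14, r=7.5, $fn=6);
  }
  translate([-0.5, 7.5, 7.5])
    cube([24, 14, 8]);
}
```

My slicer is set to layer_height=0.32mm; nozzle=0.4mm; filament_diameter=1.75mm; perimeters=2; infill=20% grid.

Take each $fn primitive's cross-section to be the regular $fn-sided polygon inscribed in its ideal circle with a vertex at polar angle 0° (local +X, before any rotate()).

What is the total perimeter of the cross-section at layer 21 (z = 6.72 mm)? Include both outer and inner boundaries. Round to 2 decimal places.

105.00 mm

At z = 6.72 mm: the 16.5×10.5 cube contributes its full rectangle (perimeter 54.00 mm); the cube at (14, 9) (footprint 16.5×13) is included at this height (perimeter 59.00 mm); the cylinder at (4.5, -2) does not reach this height (z outside [16.5, 29]); the cylinder at (11.5, 16) is absent (z outside [16.5, 30.5]); Merging all regions: the regions partially overlap (shared area 3.75 mm²), so the edge portions inside another operand are dropped and the merged outline is re-measured after clipping — boundary = 105.00 mm; the cube at (-0.5, 7.5) does not reach this height (z outside [7.5, 15.5]); Merging all regions: only that combined region is present, so the union is just that shape — boundary = 105.00 mm. Overall, the cross-section is a single solid region. Total boundary length (outer) = 105.00 mm.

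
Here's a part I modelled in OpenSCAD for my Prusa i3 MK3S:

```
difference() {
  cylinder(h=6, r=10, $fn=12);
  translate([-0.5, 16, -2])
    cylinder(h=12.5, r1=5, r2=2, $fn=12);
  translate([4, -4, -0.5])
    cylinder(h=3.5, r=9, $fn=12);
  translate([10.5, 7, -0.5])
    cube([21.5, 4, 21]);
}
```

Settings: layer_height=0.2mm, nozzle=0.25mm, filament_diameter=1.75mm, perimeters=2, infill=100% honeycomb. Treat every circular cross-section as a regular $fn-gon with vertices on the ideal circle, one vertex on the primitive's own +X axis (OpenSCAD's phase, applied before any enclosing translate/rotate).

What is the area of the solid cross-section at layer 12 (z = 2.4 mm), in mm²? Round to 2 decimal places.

At z = 2.4 mm: the cylinder: section is a regular 12-gon, circumradius r=10 (area = (12/2)·10.000²·sin(360°/12) = 300.00 mm²); the cone at (-0.5, 16): at t=0.352 of its height the radius interpolates to r₁+(r₂−r₁)t = 3.944, giving a regular 12-gon of that circumradius (area = (12/2)·3.944²·sin(360°/12) = 46.67 mm²); the r=9 cylinder at (4, -4) contributes a regular 12-gon of circumradius 9 (area = (12/2)·9.000²·sin(360°/12) = 243.00 mm²); the 21.5×4 cube at (10.5, 7) contributes its full rectangle (area 86.00 mm²); Taking the first minus the rest: starting from the r=10 cylinder (300.00 mm²), the cone at (-0.5, 16) misses the remaining region (no effect); the r=9 cylinder at (4, -4) partially overlaps it — only the 166.53 mm² overlap (of its 243.00 mm²) is removed, clipping the outline; the 21.5×4 cube at (10.5, 7) misses the remaining region (no effect) — area = 133.47 mm². Overall, the cross-section is a single solid region. Net area = 133.47 mm².

133.47 mm²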